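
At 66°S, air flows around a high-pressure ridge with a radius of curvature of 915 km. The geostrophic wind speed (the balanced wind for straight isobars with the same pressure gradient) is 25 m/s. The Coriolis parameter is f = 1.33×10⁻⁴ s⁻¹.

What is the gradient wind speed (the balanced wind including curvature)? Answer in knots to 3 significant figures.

68.3 knots

Around a high, pressure-gradient force acts outward with centrifugal, so Coriolis balances both:
fV = (1/ρ)|∂P/∂n| + V²/R  →  V² − fR·V + fR·V_g = 0
With fR = 1.33×10⁻⁴ × 915×10³ m = 122 m/s:
V = [fR − √((fR)² − 4 fR V_g)]/2 = [122 − √(122² − 4×122×25)]/2 = 35.2 m/s
Supergeostrophic (V > V_g = 25 m/s), as expected around a high.
Converting: 35.2 m/s × 1.944 = 68.3 knots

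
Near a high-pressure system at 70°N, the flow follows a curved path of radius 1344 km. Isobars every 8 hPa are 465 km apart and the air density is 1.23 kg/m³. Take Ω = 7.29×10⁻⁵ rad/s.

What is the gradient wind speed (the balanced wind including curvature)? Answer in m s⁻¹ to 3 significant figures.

10.8 m s⁻¹

Coriolis parameter at 70°N:
f = 2Ω sin φ = 2 × 7.29×10⁻⁵ × sin 70° = 1.37×10⁻⁴ s⁻¹
Pressure gradient: |∂P/∂n| = 800 Pa / 465000 m = 1.72×10⁻³ Pa/m
Geostrophic speed: V_g = |∂P/∂n|/(fρ) = 1.72×10⁻³/(1.37×10⁻⁴ × 1.23) = 10.2 m/s
Around a high, pressure-gradient force acts outward with centrifugal, so Coriolis balances both:
fV = (1/ρ)|∂P/∂n| + V²/R  →  V² − fR·V + fR·V_g = 0
With fR = 1.37×10⁻⁴ × 1344×10³ m = 184 m/s:
V = [fR − √((fR)² − 4 fR V_g)]/2 = [184 − √(184² − 4×184×10.2)]/2 = 10.8 m/s
Supergeostrophic (V > V_g = 10.2 m/s), as expected around a high.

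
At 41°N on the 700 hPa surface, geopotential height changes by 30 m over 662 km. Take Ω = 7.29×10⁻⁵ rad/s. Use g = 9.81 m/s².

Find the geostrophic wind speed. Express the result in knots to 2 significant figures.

9.0 knots

Coriolis parameter at 41°N:
f = 2Ω sin φ = 2 × 7.29×10⁻⁵ × sin 41° = 9.57×10⁻⁵ s⁻¹
Height gradient: |∂Z/∂n| = 30 m / 662000 m = 4.53×10⁻⁵
On a pressure surface, geostrophic balance gives V_g = (g/f)|∂Z/∂n|:
V_g = 9.81 × 4.53×10⁻⁵ / 9.57×10⁻⁵ = 4.65 m/s
Converting: 4.65 m/s × 1.944 = 9.0 knots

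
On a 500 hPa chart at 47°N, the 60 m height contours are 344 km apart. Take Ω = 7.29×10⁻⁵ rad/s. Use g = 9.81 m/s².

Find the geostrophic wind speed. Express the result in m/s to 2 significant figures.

16 m/s

Coriolis parameter at 47°N:
f = 2Ω sin φ = 2 × 7.29×10⁻⁵ × sin 47° = 1.07×10⁻⁴ s⁻¹
Height gradient: |∂Z/∂n| = 60 m / 344000 m = 1.74×10⁻⁴
On a pressure surface, geostrophic balance gives V_g = (g/f)|∂Z/∂n|:
V_g = 9.81 × 1.74×10⁻⁴ / 1.07×10⁻⁴ = 16.0 m/s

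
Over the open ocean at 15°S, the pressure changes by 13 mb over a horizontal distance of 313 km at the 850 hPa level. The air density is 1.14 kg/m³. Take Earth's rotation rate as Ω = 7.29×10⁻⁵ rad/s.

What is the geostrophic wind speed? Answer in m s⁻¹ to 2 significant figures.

97 m s⁻¹

Coriolis parameter at 15°S:
f = 2Ω sin φ = 2 × 7.29×10⁻⁵ × sin 15° = 3.77×10⁻⁵ s⁻¹
Pressure gradient: |∂P/∂n| = 1300 Pa / 313000 m = 4.15×10⁻³ Pa/m
Geostrophic balance (pressure-gradient force = Coriolis force):
V_g = (1/(fρ)) |∂P/∂n| = 4.15×10⁻³ / (3.77×10⁻⁵ × 1.14) = 96.5 m/s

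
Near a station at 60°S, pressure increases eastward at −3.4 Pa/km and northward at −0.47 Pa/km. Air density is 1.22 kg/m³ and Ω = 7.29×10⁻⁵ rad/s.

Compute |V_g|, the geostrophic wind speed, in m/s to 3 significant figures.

Coriolis parameter at 60°S:
f = 2Ω sin φ = 2 × 7.29×10⁻⁵ × sin 60° = 1.26×10⁻⁴ s⁻¹
In the Southern Hemisphere f is negative: f = −1.26×10⁻⁴ s⁻¹.
Component geostrophic relations (x east, y north):
u_g = −(1/(fρ)) ∂P/∂y,  v_g = (1/(fρ)) ∂P/∂x
u_g = −(−0.47×10⁻³)/(−1.26×10⁻⁴ × 1.22) = −3.05 m/s;  v_g = (−3.4×10⁻³)/(−1.26×10⁻⁴ × 1.22) = 22.1 m/s
|V_g| = √(u_g² + v_g²) = 22.3 m/s

22.3 m/s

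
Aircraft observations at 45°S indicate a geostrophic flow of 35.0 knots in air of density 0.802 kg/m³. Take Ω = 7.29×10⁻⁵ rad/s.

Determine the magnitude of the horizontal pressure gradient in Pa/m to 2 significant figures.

Coriolis parameter at 45°S:
f = 2Ω sin φ = 2 × 7.29×10⁻⁵ × sin 45° = 1.03×10⁻⁴ s⁻¹
Wind speed in SI: 35.0 knots = 18.0 m/s
Geostrophic balance rearranged: |∂P/∂n| = f ρ V_g
|∂P/∂n| = 1.03×10⁻⁴ × 0.802 × 18.0 = 1.49×10⁻³ Pa/m

1.5×10⁻³ Pa/m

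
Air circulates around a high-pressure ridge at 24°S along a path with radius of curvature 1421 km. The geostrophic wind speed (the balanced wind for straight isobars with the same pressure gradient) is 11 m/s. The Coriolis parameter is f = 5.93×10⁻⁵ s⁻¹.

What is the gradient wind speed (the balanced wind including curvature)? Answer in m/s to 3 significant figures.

13.0 m/s

Around a high, pressure-gradient force acts outward with centrifugal, so Coriolis balances both:
fV = (1/ρ)|∂P/∂n| + V²/R  →  V² − fR·V + fR·V_g = 0
With fR = 5.93×10⁻⁵ × 1421×10³ m = 84.3 m/s:
V = [fR − √((fR)² − 4 fR V_g)]/2 = [84.3 − √(84.3² − 4×84.3×11)]/2 = 13 m/s
Supergeostrophic (V > V_g = 11 m/s), as expected around a high.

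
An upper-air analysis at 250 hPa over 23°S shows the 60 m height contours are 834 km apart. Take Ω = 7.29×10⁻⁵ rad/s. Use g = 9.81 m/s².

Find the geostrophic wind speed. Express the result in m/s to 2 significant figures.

12 m/s

Coriolis parameter at 23°S:
f = 2Ω sin φ = 2 × 7.29×10⁻⁵ × sin 23° = 5.70×10⁻⁵ s⁻¹
Height gradient: |∂Z/∂n| = 60 m / 834000 m = 7.19×10⁻⁵
On a pressure surface, geostrophic balance gives V_g = (g/f)|∂Z/∂n|:
V_g = 9.81 × 7.19×10⁻⁵ / 5.70×10⁻⁵ = 12.4 m/s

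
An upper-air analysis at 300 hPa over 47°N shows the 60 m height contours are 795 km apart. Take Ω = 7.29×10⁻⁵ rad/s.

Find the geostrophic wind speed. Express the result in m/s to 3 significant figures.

Coriolis parameter at 47°N:
f = 2Ω sin φ = 2 × 7.29×10⁻⁵ × sin 47° = 1.07×10⁻⁴ s⁻¹
Height gradient: |∂Z/∂n| = 60 m / 795000 m = 7.55×10⁻⁵
On a pressure surface, geostrophic balance gives V_g = (g/f)|∂Z/∂n|:
V_g = 9.81 × 7.55×10⁻⁵ / 1.07×10⁻⁴ = 6.94 m/s

6.94 m/s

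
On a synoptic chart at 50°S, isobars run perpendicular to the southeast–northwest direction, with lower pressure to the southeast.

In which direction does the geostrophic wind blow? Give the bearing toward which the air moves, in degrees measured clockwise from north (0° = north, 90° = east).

The pressure-gradient force points toward the southeast (bearing 135°).
Geostrophic balance: in the Southern Hemisphere the Coriolis force deflects motion to the left, so the geostrophic wind blows 90° to the left of the pressure-gradient force (low pressure on the right).
Rotating 135° by 90° counterclockwise gives 045° — the wind blows toward the northeast.

045°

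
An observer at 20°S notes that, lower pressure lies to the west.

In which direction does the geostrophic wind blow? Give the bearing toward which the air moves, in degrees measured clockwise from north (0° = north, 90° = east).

The pressure-gradient force points toward the west (bearing 270°).
Geostrophic balance: in the Southern Hemisphere the Coriolis force deflects motion to the left, so the geostrophic wind blows 90° to the left of the pressure-gradient force (low pressure on the right).
Rotating 270° by 90° counterclockwise gives 180° — the wind blows toward the south.

180°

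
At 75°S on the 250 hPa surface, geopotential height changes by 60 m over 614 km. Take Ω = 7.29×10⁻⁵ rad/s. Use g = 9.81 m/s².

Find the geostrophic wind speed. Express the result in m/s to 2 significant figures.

6.8 m/s

Coriolis parameter at 75°S:
f = 2Ω sin φ = 2 × 7.29×10⁻⁵ × sin 75° = 1.41×10⁻⁴ s⁻¹
Height gradient: |∂Z/∂n| = 60 m / 614000 m = 9.77×10⁻⁵
On a pressure surface, geostrophic balance gives V_g = (g/f)|∂Z/∂n|:
V_g = 9.81 × 9.77×10⁻⁵ / 1.41×10⁻⁴ = 6.81 m/s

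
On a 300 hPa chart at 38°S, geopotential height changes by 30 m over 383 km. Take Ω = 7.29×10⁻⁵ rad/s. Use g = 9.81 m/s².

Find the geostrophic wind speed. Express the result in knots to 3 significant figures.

16.6 knots

Coriolis parameter at 38°S:
f = 2Ω sin φ = 2 × 7.29×10⁻⁵ × sin 38° = 8.98×10⁻⁵ s⁻¹
Height gradient: |∂Z/∂n| = 30 m / 383000 m = 7.83×10⁻⁵
On a pressure surface, geostrophic balance gives V_g = (g/f)|∂Z/∂n|:
V_g = 9.81 × 7.83×10⁻⁵ / 8.98×10⁻⁵ = 8.56 m/s
Converting: 8.56 m/s × 1.944 = 16.6 knots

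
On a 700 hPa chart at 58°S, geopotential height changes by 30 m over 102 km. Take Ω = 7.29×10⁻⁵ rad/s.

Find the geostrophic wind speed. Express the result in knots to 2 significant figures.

45 knots

Coriolis parameter at 58°S:
f = 2Ω sin φ = 2 × 7.29×10⁻⁵ × sin 58° = 1.24×10⁻⁴ s⁻¹
Height gradient: |∂Z/∂n| = 30 m / 102000 m = 2.94×10⁻⁴
On a pressure surface, geostrophic balance gives V_g = (g/f)|∂Z/∂n|:
V_g = 9.81 × 2.94×10⁻⁴ / 1.24×10⁻⁴ = 23.3 m/s
Converting: 23.3 m/s × 1.944 = 45 knots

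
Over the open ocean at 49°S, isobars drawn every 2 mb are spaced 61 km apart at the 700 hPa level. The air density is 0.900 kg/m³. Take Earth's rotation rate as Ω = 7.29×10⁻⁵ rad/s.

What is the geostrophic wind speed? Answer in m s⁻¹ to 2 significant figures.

Coriolis parameter at 49°S:
f = 2Ω sin φ = 2 × 7.29×10⁻⁵ × sin 49° = 1.10×10⁻⁴ s⁻¹
Pressure gradient: |∂P/∂n| = 200 Pa / 61000 m = 3.28×10⁻³ Pa/m
Geostrophic balance (pressure-gradient force = Coriolis force):
V_g = (1/(fρ)) |∂P/∂n| = 3.28×10⁻³ / (1.10×10⁻⁴ × 0.900) = 33.1 m/s

33 m s⁻¹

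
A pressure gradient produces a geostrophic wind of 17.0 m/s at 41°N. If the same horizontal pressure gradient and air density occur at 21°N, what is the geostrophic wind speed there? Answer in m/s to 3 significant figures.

31.1 m/s

With the same pressure gradient and density, V_g ∝ 1/f ∝ 1/sin φ.
V₂ = V₁ · sin φ₁ / sin φ₂ = 17.0 × sin 41° / sin 21°
V₂ = 17.0 × 0.6561/0.3584 = 31.1 m/s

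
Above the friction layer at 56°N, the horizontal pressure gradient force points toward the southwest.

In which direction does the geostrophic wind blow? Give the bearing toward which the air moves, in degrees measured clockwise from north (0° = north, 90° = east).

The pressure-gradient force points toward the southwest (bearing 225°).
Geostrophic balance: in the Northern Hemisphere the Coriolis force deflects motion to the right, so the geostrophic wind blows 90° to the right of the pressure-gradient force (low pressure on the left).
Rotating 225° by 90° clockwise gives 315° — the wind blows toward the northwest.

315°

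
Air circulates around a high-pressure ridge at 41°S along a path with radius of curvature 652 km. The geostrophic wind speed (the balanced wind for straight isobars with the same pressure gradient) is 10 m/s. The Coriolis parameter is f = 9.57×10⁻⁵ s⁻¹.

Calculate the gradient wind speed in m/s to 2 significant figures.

Around a high, pressure-gradient force acts outward with centrifugal, so Coriolis balances both:
fV = (1/ρ)|∂P/∂n| + V²/R  →  V² − fR·V + fR·V_g = 0
With fR = 9.57×10⁻⁵ × 652×10³ m = 62.4 m/s:
V = [fR − √((fR)² − 4 fR V_g)]/2 = [62.4 − √(62.4² − 4×62.4×10)]/2 = 12.5 m/s
Supergeostrophic (V > V_g = 10 m/s), as expected around a high.

13 m/s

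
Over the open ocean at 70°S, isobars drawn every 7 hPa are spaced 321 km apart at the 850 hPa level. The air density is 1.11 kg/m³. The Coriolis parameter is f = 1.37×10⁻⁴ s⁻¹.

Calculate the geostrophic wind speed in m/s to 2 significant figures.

14 m/s

Pressure gradient: |∂P/∂n| = 700 Pa / 321000 m = 2.18×10⁻³ Pa/m
Geostrophic balance (pressure-gradient force = Coriolis force):
V_g = (1/(fρ)) |∂P/∂n| = 2.18×10⁻³ / (1.37×10⁻⁴ × 1.11) = 14.3 m/s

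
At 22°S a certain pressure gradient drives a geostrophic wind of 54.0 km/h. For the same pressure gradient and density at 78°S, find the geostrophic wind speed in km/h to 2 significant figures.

With the same pressure gradient and density, V_g ∝ 1/f ∝ 1/sin φ.
V₂ = V₁ · sin φ₁ / sin φ₂ = 54.0 × sin 22° / sin 78°
V₂ = 54.0 × 0.3746/0.9781 = 21 km/h

21 km/h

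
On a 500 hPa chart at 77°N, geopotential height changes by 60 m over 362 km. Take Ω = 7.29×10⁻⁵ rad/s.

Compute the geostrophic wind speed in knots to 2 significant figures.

22 knots

Coriolis parameter at 77°N:
f = 2Ω sin φ = 2 × 7.29×10⁻⁵ × sin 77° = 1.42×10⁻⁴ s⁻¹
Height gradient: |∂Z/∂n| = 60 m / 362000 m = 1.66×10⁻⁴
On a pressure surface, geostrophic balance gives V_g = (g/f)|∂Z/∂n|:
V_g = 9.81 × 1.66×10⁻⁴ / 1.42×10⁻⁴ = 11.4 m/s
Converting: 11.4 m/s × 1.944 = 22 knots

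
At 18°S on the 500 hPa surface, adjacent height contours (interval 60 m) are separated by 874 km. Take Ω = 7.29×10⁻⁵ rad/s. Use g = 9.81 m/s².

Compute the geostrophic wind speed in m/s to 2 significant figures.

Coriolis parameter at 18°S:
f = 2Ω sin φ = 2 × 7.29×10⁻⁵ × sin 18° = 4.51×10⁻⁵ s⁻¹
Height gradient: |∂Z/∂n| = 60 m / 874000 m = 6.86×10⁻⁵
On a pressure surface, geostrophic balance gives V_g = (g/f)|∂Z/∂n|:
V_g = 9.81 × 6.86×10⁻⁵ / 4.51×10⁻⁵ = 14.9 m/s

15 m/s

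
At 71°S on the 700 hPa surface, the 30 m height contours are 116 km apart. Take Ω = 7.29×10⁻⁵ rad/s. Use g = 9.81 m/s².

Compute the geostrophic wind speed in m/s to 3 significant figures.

18.4 m/s

Coriolis parameter at 71°S:
f = 2Ω sin φ = 2 × 7.29×10⁻⁵ × sin 71° = 1.38×10⁻⁴ s⁻¹
Height gradient: |∂Z/∂n| = 30 m / 116000 m = 2.59×10⁻⁴
On a pressure surface, geostrophic balance gives V_g = (g/f)|∂Z/∂n|:
V_g = 9.81 × 2.59×10⁻⁴ / 1.38×10⁻⁴ = 18.4 m/s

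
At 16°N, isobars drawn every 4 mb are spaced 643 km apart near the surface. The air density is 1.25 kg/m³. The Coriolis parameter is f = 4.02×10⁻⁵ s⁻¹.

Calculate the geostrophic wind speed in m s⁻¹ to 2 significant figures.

12 m s⁻¹

Pressure gradient: |∂P/∂n| = 400 Pa / 643000 m = 6.22×10⁻⁴ Pa/m
Geostrophic balance (pressure-gradient force = Coriolis force):
V_g = (1/(fρ)) |∂P/∂n| = 6.22×10⁻⁴ / (4.02×10⁻⁵ × 1.25) = 12.4 m/s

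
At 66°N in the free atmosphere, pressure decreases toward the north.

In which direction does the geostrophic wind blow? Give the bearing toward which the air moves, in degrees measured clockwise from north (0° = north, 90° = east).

090°

The pressure-gradient force points toward the north (bearing 000°).
Geostrophic balance: in the Northern Hemisphere the Coriolis force deflects motion to the right, so the geostrophic wind blows 90° to the right of the pressure-gradient force (low pressure on the left).
Rotating 000° by 90° clockwise gives 090° — the wind blows toward the east.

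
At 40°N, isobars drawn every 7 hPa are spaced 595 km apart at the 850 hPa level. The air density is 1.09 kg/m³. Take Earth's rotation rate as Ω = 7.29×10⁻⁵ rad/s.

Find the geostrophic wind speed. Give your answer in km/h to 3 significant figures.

41.5 km/h

Coriolis parameter at 40°N:
f = 2Ω sin φ = 2 × 7.29×10⁻⁵ × sin 40° = 9.37×10⁻⁵ s⁻¹
Pressure gradient: |∂P/∂n| = 700 Pa / 595000 m = 1.18×10⁻³ Pa/m
Geostrophic balance (pressure-gradient force = Coriolis force):
V_g = (1/(fρ)) |∂P/∂n| = 1.18×10⁻³ / (9.37×10⁻⁵ × 1.09) = 11.5 m/s
Converting: 11.5 m/s × 3.6 = 41.5 km/h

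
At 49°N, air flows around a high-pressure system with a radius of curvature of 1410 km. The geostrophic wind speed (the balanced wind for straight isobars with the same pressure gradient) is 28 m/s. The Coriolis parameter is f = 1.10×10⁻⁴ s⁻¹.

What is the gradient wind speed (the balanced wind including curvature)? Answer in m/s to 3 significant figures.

Around a high, pressure-gradient force acts outward with centrifugal, so Coriolis balances both:
fV = (1/ρ)|∂P/∂n| + V²/R  →  V² − fR·V + fR·V_g = 0
With fR = 1.10×10⁻⁴ × 1410×10³ m = 155 m/s:
V = [fR − √((fR)² − 4 fR V_g)]/2 = [155 − √(155² − 4×155×28)]/2 = 36.7 m/s
Supergeostrophic (V > V_g = 28 m/s), as expected around a high.

36.7 m/s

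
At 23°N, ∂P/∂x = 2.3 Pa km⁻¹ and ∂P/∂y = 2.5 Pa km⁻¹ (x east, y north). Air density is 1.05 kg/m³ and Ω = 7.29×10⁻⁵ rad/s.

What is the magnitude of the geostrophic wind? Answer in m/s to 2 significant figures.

57 m/s

Coriolis parameter at 23°N:
f = 2Ω sin φ = 2 × 7.29×10⁻⁵ × sin 23° = 5.70×10⁻⁵ s⁻¹
Component geostrophic relations (x east, y north):
u_g = −(1/(fρ)) ∂P/∂y,  v_g = (1/(fρ)) ∂P/∂x
u_g = −(2.5×10⁻³)/(5.70×10⁻⁵ × 1.05) = −41.8 m/s;  v_g = (2.3×10⁻³)/(5.70×10⁻⁵ × 1.05) = 38.5 m/s
|V_g| = √(u_g² + v_g²) = 56.8 m/s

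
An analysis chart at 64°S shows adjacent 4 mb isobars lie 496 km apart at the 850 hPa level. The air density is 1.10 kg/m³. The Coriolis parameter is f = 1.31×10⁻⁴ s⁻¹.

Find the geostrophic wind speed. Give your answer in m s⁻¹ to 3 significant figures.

5.60 m s⁻¹

Pressure gradient: |∂P/∂n| = 400 Pa / 496000 m = 8.06×10⁻⁴ Pa/m
Geostrophic balance (pressure-gradient force = Coriolis force):
V_g = (1/(fρ)) |∂P/∂n| = 8.06×10⁻⁴ / (1.31×10⁻⁴ × 1.10) = 5.60 m/s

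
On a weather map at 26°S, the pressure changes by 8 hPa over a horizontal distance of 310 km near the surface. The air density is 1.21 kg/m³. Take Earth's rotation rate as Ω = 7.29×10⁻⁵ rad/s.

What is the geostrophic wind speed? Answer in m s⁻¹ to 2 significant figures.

Coriolis parameter at 26°S:
f = 2Ω sin φ = 2 × 7.29×10⁻⁵ × sin 26° = 6.39×10⁻⁵ s⁻¹
Pressure gradient: |∂P/∂n| = 800 Pa / 310000 m = 2.58×10⁻³ Pa/m
Geostrophic balance (pressure-gradient force = Coriolis force):
V_g = (1/(fρ)) |∂P/∂n| = 2.58×10⁻³ / (6.39×10⁻⁵ × 1.21) = 33.4 m/s

33 m s⁻¹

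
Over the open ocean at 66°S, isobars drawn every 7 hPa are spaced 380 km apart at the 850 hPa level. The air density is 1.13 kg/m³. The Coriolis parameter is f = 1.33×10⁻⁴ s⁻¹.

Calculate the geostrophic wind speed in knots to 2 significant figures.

Pressure gradient: |∂P/∂n| = 700 Pa / 380000 m = 1.84×10⁻³ Pa/m
Geostrophic balance (pressure-gradient force = Coriolis force):
V_g = (1/(fρ)) |∂P/∂n| = 1.84×10⁻³ / (1.33×10⁻⁴ × 1.13) = 12.3 m/s
Converting: 12.3 m/s × 1.944 = 24 knots

24 knots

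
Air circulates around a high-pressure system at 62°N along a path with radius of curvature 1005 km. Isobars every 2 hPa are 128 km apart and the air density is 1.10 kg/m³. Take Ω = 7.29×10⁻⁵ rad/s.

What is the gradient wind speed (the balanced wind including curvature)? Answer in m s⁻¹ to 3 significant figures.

Coriolis parameter at 62°N:
f = 2Ω sin φ = 2 × 7.29×10⁻⁵ × sin 62° = 1.29×10⁻⁴ s⁻¹
Pressure gradient: |∂P/∂n| = 200 Pa / 128000 m = 1.56×10⁻³ Pa/m
Geostrophic speed: V_g = |∂P/∂n|/(fρ) = 1.56×10⁻³/(1.29×10⁻⁴ × 1.10) = 11.0 m/s
Around a high, pressure-gradient force acts outward with centrifugal, so Coriolis balances both:
fV = (1/ρ)|∂P/∂n| + V²/R  →  V² − fR·V + fR·V_g = 0
With fR = 1.29×10⁻⁴ × 1005×10³ m = 129 m/s:
V = [fR − √((fR)² − 4 fR V_g)]/2 = [129 − √(129² − 4×129×11)]/2 = 12.2 m/s
Supergeostrophic (V > V_g = 11 m/s), as expected around a high.

12.2 m s⁻¹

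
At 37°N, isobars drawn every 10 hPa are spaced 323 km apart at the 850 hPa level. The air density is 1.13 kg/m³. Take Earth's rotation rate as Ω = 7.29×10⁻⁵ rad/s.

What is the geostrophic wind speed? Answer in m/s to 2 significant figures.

31 m/s

Coriolis parameter at 37°N:
f = 2Ω sin φ = 2 × 7.29×10⁻⁵ × sin 37° = 8.77×10⁻⁵ s⁻¹
Pressure gradient: |∂P/∂n| = 1000 Pa / 323000 m = 3.10×10⁻³ Pa/m
Geostrophic balance (pressure-gradient force = Coriolis force):
V_g = (1/(fρ)) |∂P/∂n| = 3.10×10⁻³ / (8.77×10⁻⁵ × 1.13) = 31.2 m/s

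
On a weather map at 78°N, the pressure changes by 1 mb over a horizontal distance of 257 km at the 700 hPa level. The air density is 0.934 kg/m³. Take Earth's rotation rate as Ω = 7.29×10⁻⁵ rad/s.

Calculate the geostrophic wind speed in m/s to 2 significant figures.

2.9 m/s

Coriolis parameter at 78°N:
f = 2Ω sin φ = 2 × 7.29×10⁻⁵ × sin 78° = 1.43×10⁻⁴ s⁻¹
Pressure gradient: |∂P/∂n| = 100 Pa / 257000 m = 3.89×10⁻⁴ Pa/m
Geostrophic balance (pressure-gradient force = Coriolis force):
V_g = (1/(fρ)) |∂P/∂n| = 3.89×10⁻⁴ / (1.43×10⁻⁴ × 0.934) = 2.92 m/s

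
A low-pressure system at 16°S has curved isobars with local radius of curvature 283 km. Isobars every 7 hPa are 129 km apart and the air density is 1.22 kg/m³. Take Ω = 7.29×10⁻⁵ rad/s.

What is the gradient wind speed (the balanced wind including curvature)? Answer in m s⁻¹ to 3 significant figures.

Coriolis parameter at 16°S:
f = 2Ω sin φ = 2 × 7.29×10⁻⁵ × sin 16° = 4.02×10⁻⁵ s⁻¹
Pressure gradient: |∂P/∂n| = 700 Pa / 129000 m = 5.43×10⁻³ Pa/m
Geostrophic speed: V_g = |∂P/∂n|/(fρ) = 5.43×10⁻³/(4.02×10⁻⁵ × 1.22) = 111 m/s
Around a low, centrifugal force acts outward with Coriolis, so pressure-gradient force balances both:
(1/ρ)|∂P/∂n| = fV + V²/R  →  V² + fR·V − fR·V_g = 0
With fR = 4.02×10⁻⁵ × 283×10³ m = 11.4 m/s:
V = [−fR + √((fR)² + 4 fR V_g)]/2 = [−11.4 + √(11.4² + 4×11.4×111)]/2 = 30.2 m/s
Subgeostrophic (V < V_g = 111 m/s), as expected around a low.

30.2 m s⁻¹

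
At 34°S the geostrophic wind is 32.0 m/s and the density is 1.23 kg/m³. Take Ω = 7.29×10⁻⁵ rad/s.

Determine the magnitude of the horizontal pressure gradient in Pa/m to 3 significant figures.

Coriolis parameter at 34°S:
f = 2Ω sin φ = 2 × 7.29×10⁻⁵ × sin 34° = 8.15×10⁻⁵ s⁻¹
Geostrophic balance rearranged: |∂P/∂n| = f ρ V_g
|∂P/∂n| = 8.15×10⁻⁵ × 1.23 × 32.0 = 3.21×10⁻³ Pa/m

3.21×10⁻³ Pa/m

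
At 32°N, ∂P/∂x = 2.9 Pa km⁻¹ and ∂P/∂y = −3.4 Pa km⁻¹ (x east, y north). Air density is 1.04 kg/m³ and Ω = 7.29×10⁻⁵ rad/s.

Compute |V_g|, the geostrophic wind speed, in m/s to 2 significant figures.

56 m/s

Coriolis parameter at 32°N:
f = 2Ω sin φ = 2 × 7.29×10⁻⁵ × sin 32° = 7.73×10⁻⁵ s⁻¹
Component geostrophic relations (x east, y north):
u_g = −(1/(fρ)) ∂P/∂y,  v_g = (1/(fρ)) ∂P/∂x
u_g = −(−3.4×10⁻³)/(7.73×10⁻⁵ × 1.04) = 42.3 m/s;  v_g = (2.9×10⁻³)/(7.73×10⁻⁵ × 1.04) = 36.1 m/s
|V_g| = √(u_g² + v_g²) = 55.6 m/s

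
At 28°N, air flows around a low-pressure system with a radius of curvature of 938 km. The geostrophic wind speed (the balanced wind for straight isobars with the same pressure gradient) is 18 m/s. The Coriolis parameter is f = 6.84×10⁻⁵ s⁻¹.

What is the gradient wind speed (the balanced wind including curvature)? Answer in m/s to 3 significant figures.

Around a low, centrifugal force acts outward with Coriolis, so pressure-gradient force balances both:
(1/ρ)|∂P/∂n| = fV + V²/R  →  V² + fR·V − fR·V_g = 0
With fR = 6.84×10⁻⁵ × 938×10³ m = 64.2 m/s:
V = [−fR + √((fR)² + 4 fR V_g)]/2 = [−64.2 + √(64.2² + 4×64.2×18)]/2 = 14.7 m/s
Subgeostrophic (V < V_g = 18 m/s), as expected around a low.

14.7 m/s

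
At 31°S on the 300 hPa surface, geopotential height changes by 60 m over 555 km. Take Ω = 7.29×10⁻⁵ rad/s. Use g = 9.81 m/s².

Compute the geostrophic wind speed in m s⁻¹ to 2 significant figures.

14 m s⁻¹

Coriolis parameter at 31°S:
f = 2Ω sin φ = 2 × 7.29×10⁻⁵ × sin 31° = 7.51×10⁻⁵ s⁻¹
Height gradient: |∂Z/∂n| = 60 m / 555000 m = 1.08×10⁻⁴
On a pressure surface, geostrophic balance gives V_g = (g/f)|∂Z/∂n|:
V_g = 9.81 × 1.08×10⁻⁴ / 7.51×10⁻⁵ = 14.1 m/s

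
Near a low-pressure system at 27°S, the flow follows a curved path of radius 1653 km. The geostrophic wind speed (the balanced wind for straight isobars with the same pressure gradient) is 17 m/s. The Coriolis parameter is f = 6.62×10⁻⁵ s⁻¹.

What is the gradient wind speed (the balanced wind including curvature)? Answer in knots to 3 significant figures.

Around a low, centrifugal force acts outward with Coriolis, so pressure-gradient force balances both:
(1/ρ)|∂P/∂n| = fV + V²/R  →  V² + fR·V − fR·V_g = 0
With fR = 6.62×10⁻⁵ × 1653×10³ m = 109 m/s:
V = [−fR + √((fR)² + 4 fR V_g)]/2 = [−109 + √(109² + 4×109×17)]/2 = 15 m/s
Subgeostrophic (V < V_g = 17 m/s), as expected around a low.
Converting: 15 m/s × 1.944 = 29.1 knots

29.1 knots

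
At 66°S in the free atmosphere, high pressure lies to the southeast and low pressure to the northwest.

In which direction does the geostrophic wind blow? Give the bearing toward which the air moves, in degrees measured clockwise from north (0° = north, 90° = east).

The pressure-gradient force points toward the northwest (bearing 315°).
Geostrophic balance: in the Southern Hemisphere the Coriolis force deflects motion to the left, so the geostrophic wind blows 90° to the left of the pressure-gradient force (low pressure on the right).
Rotating 315° by 90° counterclockwise gives 225° — the wind blows toward the southwest.

225°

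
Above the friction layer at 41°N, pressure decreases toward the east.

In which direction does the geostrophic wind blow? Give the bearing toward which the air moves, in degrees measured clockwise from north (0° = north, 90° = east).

The pressure-gradient force points toward the east (bearing 090°).
Geostrophic balance: in the Northern Hemisphere the Coriolis force deflects motion to the right, so the geostrophic wind blows 90° to the right of the pressure-gradient force (low pressure on the left).
Rotating 090° by 90° clockwise gives 180° — the wind blows toward the south.

180°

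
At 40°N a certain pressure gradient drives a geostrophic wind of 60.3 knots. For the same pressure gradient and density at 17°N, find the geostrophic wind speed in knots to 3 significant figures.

With the same pressure gradient and density, V_g ∝ 1/f ∝ 1/sin φ.
V₂ = V₁ · sin φ₁ / sin φ₂ = 60.3 × sin 40° / sin 17°
V₂ = 60.3 × 0.6428/0.2924 = 133 knots

133 knots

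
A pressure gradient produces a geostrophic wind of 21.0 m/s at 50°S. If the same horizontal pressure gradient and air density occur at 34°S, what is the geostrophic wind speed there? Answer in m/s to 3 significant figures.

28.8 m/s

With the same pressure gradient and density, V_g ∝ 1/f ∝ 1/sin φ.
V₂ = V₁ · sin φ₁ / sin φ₂ = 21.0 × sin 50° / sin 34°
V₂ = 21.0 × 0.7660/0.5592 = 28.8 m/s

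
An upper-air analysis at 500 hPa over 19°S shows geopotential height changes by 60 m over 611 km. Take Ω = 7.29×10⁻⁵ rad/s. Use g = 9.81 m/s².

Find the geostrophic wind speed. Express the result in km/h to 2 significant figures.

Coriolis parameter at 19°S:
f = 2Ω sin φ = 2 × 7.29×10⁻⁵ × sin 19° = 4.75×10⁻⁵ s⁻¹
Height gradient: |∂Z/∂n| = 60 m / 611000 m = 9.82×10⁻⁵
On a pressure surface, geostrophic balance gives V_g = (g/f)|∂Z/∂n|:
V_g = 9.81 × 9.82×10⁻⁵ / 4.75×10⁻⁵ = 20.3 m/s
Converting: 20.3 m/s × 3.6 = 73 km/h

73 km/h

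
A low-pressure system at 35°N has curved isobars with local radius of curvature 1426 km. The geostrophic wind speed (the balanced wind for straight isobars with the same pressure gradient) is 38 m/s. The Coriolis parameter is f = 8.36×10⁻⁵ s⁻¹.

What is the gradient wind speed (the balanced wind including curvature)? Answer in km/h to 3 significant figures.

Around a low, centrifugal force acts outward with Coriolis, so pressure-gradient force balances both:
(1/ρ)|∂P/∂n| = fV + V²/R  →  V² + fR·V − fR·V_g = 0
With fR = 8.36×10⁻⁵ × 1426×10³ m = 119 m/s:
V = [−fR + √((fR)² + 4 fR V_g)]/2 = [−119 + √(119² + 4×119×38)]/2 = 30.3 m/s
Subgeostrophic (V < V_g = 38 m/s), as expected around a low.
Converting: 30.3 m/s × 3.6 = 109 km/h

109 km/h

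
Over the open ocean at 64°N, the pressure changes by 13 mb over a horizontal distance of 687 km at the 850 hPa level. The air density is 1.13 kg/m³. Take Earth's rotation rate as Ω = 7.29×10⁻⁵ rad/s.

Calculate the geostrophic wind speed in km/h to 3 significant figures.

Coriolis parameter at 64°N:
f = 2Ω sin φ = 2 × 7.29×10⁻⁵ × sin 64° = 1.31×10⁻⁴ s⁻¹
Pressure gradient: |∂P/∂n| = 1300 Pa / 687000 m = 1.89×10⁻³ Pa/m
Geostrophic balance (pressure-gradient force = Coriolis force):
V_g = (1/(fρ)) |∂P/∂n| = 1.89×10⁻³ / (1.31×10⁻⁴ × 1.13) = 12.8 m/s
Converting: 12.8 m/s × 3.6 = 46.0 km/h

46.0 km/h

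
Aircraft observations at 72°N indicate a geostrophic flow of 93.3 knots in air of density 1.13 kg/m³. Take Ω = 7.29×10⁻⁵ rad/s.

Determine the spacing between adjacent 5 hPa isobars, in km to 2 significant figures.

66 km

Coriolis parameter at 72°N:
f = 2Ω sin φ = 2 × 7.29×10⁻⁵ × sin 72° = 1.39×10⁻⁴ s⁻¹
Wind speed in SI: 93.3 knots = 48.0 m/s
Geostrophic balance rearranged: |∂P/∂n| = f ρ V_g
|∂P/∂n| = 1.39×10⁻⁴ × 1.13 × 48.0 = 7.52×10⁻³ Pa/m
Isobar spacing: Δn = ΔP/|∂P/∂n| = 500 Pa / 7.52×10⁻³ Pa/m = 66483 m ≈ 66 km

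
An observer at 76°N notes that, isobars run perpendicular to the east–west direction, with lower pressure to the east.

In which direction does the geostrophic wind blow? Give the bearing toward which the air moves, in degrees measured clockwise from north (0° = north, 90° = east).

The pressure-gradient force points toward the east (bearing 090°).
Geostrophic balance: in the Northern Hemisphere the Coriolis force deflects motion to the right, so the geostrophic wind blows 90° to the right of the pressure-gradient force (low pressure on the left).
Rotating 090° by 90° clockwise gives 180° — the wind blows toward the south.

180°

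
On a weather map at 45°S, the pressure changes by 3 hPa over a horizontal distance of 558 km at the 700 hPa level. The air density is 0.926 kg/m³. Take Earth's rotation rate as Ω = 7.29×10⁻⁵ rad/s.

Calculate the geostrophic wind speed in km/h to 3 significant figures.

20.3 km/h

Coriolis parameter at 45°S:
f = 2Ω sin φ = 2 × 7.29×10⁻⁵ × sin 45° = 1.03×10⁻⁴ s⁻¹
Pressure gradient: |∂P/∂n| = 300 Pa / 558000 m = 5.38×10⁻⁴ Pa/m
Geostrophic balance (pressure-gradient force = Coriolis force):
V_g = (1/(fρ)) |∂P/∂n| = 5.38×10⁻⁴ / (1.03×10⁻⁴ × 0.926) = 5.63 m/s
Converting: 5.63 m/s × 3.6 = 20.3 km/h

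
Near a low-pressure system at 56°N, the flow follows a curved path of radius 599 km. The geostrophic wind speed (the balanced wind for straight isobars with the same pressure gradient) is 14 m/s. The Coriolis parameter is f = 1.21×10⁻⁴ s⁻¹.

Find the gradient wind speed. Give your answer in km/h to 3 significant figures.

Around a low, centrifugal force acts outward with Coriolis, so pressure-gradient force balances both:
(1/ρ)|∂P/∂n| = fV + V²/R  →  V² + fR·V − fR·V_g = 0
With fR = 1.21×10⁻⁴ × 599×10³ m = 72.5 m/s:
V = [−fR + √((fR)² + 4 fR V_g)]/2 = [−72.5 + √(72.5² + 4×72.5×14)]/2 = 12 m/s
Subgeostrophic (V < V_g = 14 m/s), as expected around a low.
Converting: 12 m/s × 3.6 = 43.2 km/h

43.2 km/h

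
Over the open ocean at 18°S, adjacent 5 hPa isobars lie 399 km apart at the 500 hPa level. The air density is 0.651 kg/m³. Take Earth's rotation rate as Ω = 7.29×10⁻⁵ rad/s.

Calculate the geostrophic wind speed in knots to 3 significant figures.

Coriolis parameter at 18°S:
f = 2Ω sin φ = 2 × 7.29×10⁻⁵ × sin 18° = 4.51×10⁻⁵ s⁻¹
Pressure gradient: |∂P/∂n| = 500 Pa / 399000 m = 1.25×10⁻³ Pa/m
Geostrophic balance (pressure-gradient force = Coriolis force):
V_g = (1/(fρ)) |∂P/∂n| = 1.25×10⁻³ / (4.51×10⁻⁵ × 0.651) = 42.7 m/s
Converting: 42.7 m/s × 1.944 = 83.0 knots

83.0 knots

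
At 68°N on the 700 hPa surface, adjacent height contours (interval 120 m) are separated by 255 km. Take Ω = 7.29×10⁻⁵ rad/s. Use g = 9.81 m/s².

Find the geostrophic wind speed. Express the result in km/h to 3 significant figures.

123 km/h

Coriolis parameter at 68°N:
f = 2Ω sin φ = 2 × 7.29×10⁻⁵ × sin 68° = 1.35×10⁻⁴ s⁻¹
Height gradient: |∂Z/∂n| = 120 m / 255000 m = 4.71×10⁻⁴
On a pressure surface, geostrophic balance gives V_g = (g/f)|∂Z/∂n|:
V_g = 9.81 × 4.71×10⁻⁴ / 1.35×10⁻⁴ = 34.1 m/s
Converting: 34.1 m/s × 3.6 = 123 km/h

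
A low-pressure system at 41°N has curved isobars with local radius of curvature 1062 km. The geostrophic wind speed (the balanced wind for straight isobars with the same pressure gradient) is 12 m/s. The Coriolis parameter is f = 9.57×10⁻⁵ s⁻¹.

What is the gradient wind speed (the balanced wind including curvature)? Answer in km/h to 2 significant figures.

39 km/h

Around a low, centrifugal force acts outward with Coriolis, so pressure-gradient force balances both:
(1/ρ)|∂P/∂n| = fV + V²/R  →  V² + fR·V − fR·V_g = 0
With fR = 9.57×10⁻⁵ × 1062×10³ m = 102 m/s:
V = [−fR + √((fR)² + 4 fR V_g)]/2 = [−102 + √(102² + 4×102×12)]/2 = 10.8 m/s
Subgeostrophic (V < V_g = 12 m/s), as expected around a low.
Converting: 10.8 m/s × 3.6 = 39 km/h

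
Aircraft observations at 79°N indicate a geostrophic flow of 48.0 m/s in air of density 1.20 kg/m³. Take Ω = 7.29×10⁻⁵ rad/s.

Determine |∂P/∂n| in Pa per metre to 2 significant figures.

Coriolis parameter at 79°N:
f = 2Ω sin φ = 2 × 7.29×10⁻⁵ × sin 79° = 1.43×10⁻⁴ s⁻¹
Geostrophic balance rearranged: |∂P/∂n| = f ρ V_g
|∂P/∂n| = 1.43×10⁻⁴ × 1.20 × 48.0 = 8.24×10⁻³ Pa/m

8.2×10⁻³ Pa/m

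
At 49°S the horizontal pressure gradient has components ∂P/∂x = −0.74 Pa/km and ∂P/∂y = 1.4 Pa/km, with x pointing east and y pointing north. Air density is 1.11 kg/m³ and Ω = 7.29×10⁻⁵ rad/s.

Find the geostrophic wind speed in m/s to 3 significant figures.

13.0 m/s

Coriolis parameter at 49°S:
f = 2Ω sin φ = 2 × 7.29×10⁻⁵ × sin 49° = 1.10×10⁻⁴ s⁻¹
In the Southern Hemisphere f is negative: f = −1.10×10⁻⁴ s⁻¹.
Component geostrophic relations (x east, y north):
u_g = −(1/(fρ)) ∂P/∂y,  v_g = (1/(fρ)) ∂P/∂x
u_g = −(1.4×10⁻³)/(−1.10×10⁻⁴ × 1.11) = 11.5 m/s;  v_g = (−0.74×10⁻³)/(−1.10×10⁻⁴ × 1.11) = 6.06 m/s
|V_g| = √(u_g² + v_g²) = 13.0 m/s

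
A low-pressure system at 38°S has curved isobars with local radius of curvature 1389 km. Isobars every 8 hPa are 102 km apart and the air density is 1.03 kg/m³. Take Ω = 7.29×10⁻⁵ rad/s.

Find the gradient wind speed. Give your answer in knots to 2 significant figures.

110 knots

Coriolis parameter at 38°S:
f = 2Ω sin φ = 2 × 7.29×10⁻⁵ × sin 38° = 8.98×10⁻⁵ s⁻¹
Pressure gradient: |∂P/∂n| = 800 Pa / 102000 m = 7.84×10⁻³ Pa/m
Geostrophic speed: V_g = |∂P/∂n|/(fρ) = 7.84×10⁻³/(8.98×10⁻⁵ × 1.03) = 84.8 m/s
Around a low, centrifugal force acts outward with Coriolis, so pressure-gradient force balances both:
(1/ρ)|∂P/∂n| = fV + V²/R  →  V² + fR·V − fR·V_g = 0
With fR = 8.98×10⁻⁵ × 1389×10³ m = 125 m/s:
V = [−fR + √((fR)² + 4 fR V_g)]/2 = [−125 + √(125² + 4×125×84.8)]/2 = 57.9 m/s
Subgeostrophic (V < V_g = 84.8 m/s), as expected around a low.
Converting: 57.9 m/s × 1.944 = 110 knots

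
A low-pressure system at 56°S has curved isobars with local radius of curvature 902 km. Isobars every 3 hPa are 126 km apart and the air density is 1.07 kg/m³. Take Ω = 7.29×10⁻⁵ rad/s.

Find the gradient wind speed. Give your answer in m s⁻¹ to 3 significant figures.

Coriolis parameter at 56°S:
f = 2Ω sin φ = 2 × 7.29×10⁻⁵ × sin 56° = 1.21×10⁻⁴ s⁻¹
Pressure gradient: |∂P/∂n| = 300 Pa / 126000 m = 2.38×10⁻³ Pa/m
Geostrophic speed: V_g = |∂P/∂n|/(fρ) = 2.38×10⁻³/(1.21×10⁻⁴ × 1.07) = 18.4 m/s
Around a low, centrifugal force acts outward with Coriolis, so pressure-gradient force balances both:
(1/ρ)|∂P/∂n| = fV + V²/R  →  V² + fR·V − fR·V_g = 0
With fR = 1.21×10⁻⁴ × 902×10³ m = 109 m/s:
V = [−fR + √((fR)² + 4 fR V_g)]/2 = [−109 + √(109² + 4×109×18.4)]/2 = 16 m/s
Subgeostrophic (V < V_g = 18.4 m/s), as expected around a low.

16.0 m s⁻¹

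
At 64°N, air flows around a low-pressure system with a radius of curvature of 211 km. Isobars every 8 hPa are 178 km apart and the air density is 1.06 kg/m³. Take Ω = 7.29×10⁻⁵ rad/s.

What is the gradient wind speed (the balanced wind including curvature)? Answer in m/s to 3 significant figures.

19.1 m/s

Coriolis parameter at 64°N:
f = 2Ω sin φ = 2 × 7.29×10⁻⁵ × sin 64° = 1.31×10⁻⁴ s⁻¹
Pressure gradient: |∂P/∂n| = 800 Pa / 178000 m = 4.49×10⁻³ Pa/m
Geostrophic speed: V_g = |∂P/∂n|/(fρ) = 4.49×10⁻³/(1.31×10⁻⁴ × 1.06) = 32.4 m/s
Around a low, centrifugal force acts outward with Coriolis, so pressure-gradient force balances both:
(1/ρ)|∂P/∂n| = fV + V²/R  →  V² + fR·V − fR·V_g = 0
With fR = 1.31×10⁻⁴ × 211×10³ m = 27.7 m/s:
V = [−fR + √((fR)² + 4 fR V_g)]/2 = [−27.7 + √(27.7² + 4×27.7×32.4)]/2 = 19.1 m/s
Subgeostrophic (V < V_g = 32.4 m/s), as expected around a low.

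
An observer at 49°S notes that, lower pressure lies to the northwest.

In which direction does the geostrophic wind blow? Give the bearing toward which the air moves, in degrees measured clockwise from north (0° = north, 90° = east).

225°

The pressure-gradient force points toward the northwest (bearing 315°).
Geostrophic balance: in the Southern Hemisphere the Coriolis force deflects motion to the left, so the geostrophic wind blows 90° to the left of the pressure-gradient force (low pressure on the right).
Rotating 315° by 90° counterclockwise gives 225° — the wind blows toward the southwest.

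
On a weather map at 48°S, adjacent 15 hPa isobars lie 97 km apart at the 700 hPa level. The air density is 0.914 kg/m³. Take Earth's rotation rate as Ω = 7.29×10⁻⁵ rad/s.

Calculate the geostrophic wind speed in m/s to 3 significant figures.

Coriolis parameter at 48°S:
f = 2Ω sin φ = 2 × 7.29×10⁻⁵ × sin 48° = 1.08×10⁻⁴ s⁻¹
Pressure gradient: |∂P/∂n| = 1500 Pa / 97000 m = 1.55×10⁻² Pa/m
Geostrophic balance (pressure-gradient force = Coriolis force):
V_g = (1/(fρ)) |∂P/∂n| = 1.55×10⁻² / (1.08×10⁻⁴ × 0.914) = 156 m/s

156 m/s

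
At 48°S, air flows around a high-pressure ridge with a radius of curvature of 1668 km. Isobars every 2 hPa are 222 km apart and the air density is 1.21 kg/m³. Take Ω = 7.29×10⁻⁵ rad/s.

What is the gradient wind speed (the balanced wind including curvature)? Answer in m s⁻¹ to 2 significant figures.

7.2 m s⁻¹

Coriolis parameter at 48°S:
f = 2Ω sin φ = 2 × 7.29×10⁻⁵ × sin 48° = 1.08×10⁻⁴ s⁻¹
Pressure gradient: |∂P/∂n| = 200 Pa / 222000 m = 9.01×10⁻⁴ Pa/m
Geostrophic speed: V_g = |∂P/∂n|/(fρ) = 9.01×10⁻⁴/(1.08×10⁻⁴ × 1.21) = 6.87 m/s
Around a high, pressure-gradient force acts outward with centrifugal, so Coriolis balances both:
fV = (1/ρ)|∂P/∂n| + V²/R  →  V² − fR·V + fR·V_g = 0
With fR = 1.08×10⁻⁴ × 1668×10³ m = 181 m/s:
V = [fR − √((fR)² − 4 fR V_g)]/2 = [181 − √(181² − 4×181×6.87)]/2 = 7.15 m/s
Supergeostrophic (V > V_g = 6.87 m/s), as expected around a high.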